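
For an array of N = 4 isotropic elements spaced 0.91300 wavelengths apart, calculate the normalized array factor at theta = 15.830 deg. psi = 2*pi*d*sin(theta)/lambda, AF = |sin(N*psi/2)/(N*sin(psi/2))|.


psi = 2*pi*0.91300*sin(15.830 deg) = 1.564839 rad
AF = |sin(4*1.564839/2) / (4*sin(1.564839/2))| = 4.225e-03

4.225e-03


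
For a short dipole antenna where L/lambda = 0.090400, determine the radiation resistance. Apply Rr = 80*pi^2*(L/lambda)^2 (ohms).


Rr = 80 * pi^2 * (0.090400)^2 = 80 * 9.869604 * 8.172160e-03 = 6.452 ohm

6.452 ohm


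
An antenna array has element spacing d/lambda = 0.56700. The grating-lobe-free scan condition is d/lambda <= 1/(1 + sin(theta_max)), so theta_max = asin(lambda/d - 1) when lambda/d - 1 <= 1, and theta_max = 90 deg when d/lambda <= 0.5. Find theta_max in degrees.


lambda/d - 1 = 1/0.56700 - 1 = 0.7636684
theta_max = asin(0.7636684) = 49.79 deg

49.79 deg


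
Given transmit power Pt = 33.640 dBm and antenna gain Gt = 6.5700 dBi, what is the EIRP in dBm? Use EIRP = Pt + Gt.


EIRP = Pt + Gt = 33.640 + 6.5700 = 40.21 dBm

40.21 dBm


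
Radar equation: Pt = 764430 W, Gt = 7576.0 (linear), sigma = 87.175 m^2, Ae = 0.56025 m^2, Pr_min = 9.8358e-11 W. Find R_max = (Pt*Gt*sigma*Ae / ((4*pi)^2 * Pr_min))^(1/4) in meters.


R^4 = 764430*7576.0*87.175*0.56025 / ((4*pi)^2 * 9.8358e-11) = 1.821051e+19
R_max = 1.821051e+19^0.25 = 65325 m

65325 m


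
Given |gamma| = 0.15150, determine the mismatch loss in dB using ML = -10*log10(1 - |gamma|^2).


ML = -10 * log10(1 - 0.15150^2) = -10 * log10(0.97704775) = 0.1008 dB

0.1008 dB


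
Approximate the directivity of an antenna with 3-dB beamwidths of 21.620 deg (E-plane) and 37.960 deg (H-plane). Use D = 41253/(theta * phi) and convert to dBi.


D_linear = 41253 / (21.620 * 37.960) = 50.26592
D_dBi = 10 * log10(50.26592) = 17.01 dBi

17.01 dBi


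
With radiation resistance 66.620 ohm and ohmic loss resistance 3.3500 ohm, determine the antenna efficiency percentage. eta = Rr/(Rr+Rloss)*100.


eta = 66.620 / (66.620 + 3.3500) * 100 = 95.21%

95.21%


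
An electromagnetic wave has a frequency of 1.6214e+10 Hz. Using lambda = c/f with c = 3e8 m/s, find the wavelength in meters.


lambda = c / f = 3.0000e+08 / 1.6214e+10 = 0.01850 m

0.01850 m


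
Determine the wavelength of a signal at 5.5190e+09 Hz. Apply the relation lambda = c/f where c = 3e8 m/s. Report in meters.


lambda = c / f = 3.0000e+08 / 5.5190e+09 = 0.05436 m

0.05436 m


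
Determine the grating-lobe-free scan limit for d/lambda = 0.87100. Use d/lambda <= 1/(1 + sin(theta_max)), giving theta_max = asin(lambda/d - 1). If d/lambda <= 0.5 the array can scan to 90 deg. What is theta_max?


lambda/d - 1 = 1/0.87100 - 1 = 0.1481056
theta_max = asin(0.1481056) = 8.517 deg

8.517 deg


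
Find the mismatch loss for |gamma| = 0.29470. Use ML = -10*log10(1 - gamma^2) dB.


ML = -10 * log10(1 - 0.29470^2) = -10 * log10(0.91315191) = 0.3946 dB

0.3946 dB


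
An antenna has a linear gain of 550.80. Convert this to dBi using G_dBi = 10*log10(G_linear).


G_dBi = 10 * log10(550.80) = 27.41 dBi

27.41 dBi


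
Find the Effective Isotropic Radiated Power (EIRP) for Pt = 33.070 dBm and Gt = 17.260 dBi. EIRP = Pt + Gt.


EIRP = Pt + Gt = 33.070 + 17.260 = 50.33 dBm

50.33 dBm


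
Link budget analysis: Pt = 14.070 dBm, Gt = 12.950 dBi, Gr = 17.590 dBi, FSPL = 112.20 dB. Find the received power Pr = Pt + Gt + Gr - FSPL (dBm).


Pr = 14.070 + 12.950 + 17.590 - 112.20 = -67.59 dBm

-67.59 dBm


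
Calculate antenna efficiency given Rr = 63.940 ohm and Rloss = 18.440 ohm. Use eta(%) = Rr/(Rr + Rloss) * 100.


eta = 63.940 / (63.940 + 18.440) * 100 = 77.62%

77.62%


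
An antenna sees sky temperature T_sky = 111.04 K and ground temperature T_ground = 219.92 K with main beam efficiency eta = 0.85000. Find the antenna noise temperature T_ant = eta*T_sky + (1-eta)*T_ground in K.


T_ant = 0.85000 * 111.04 + (1 - 0.85000) * 219.92 = 127.4 K

127.4 K


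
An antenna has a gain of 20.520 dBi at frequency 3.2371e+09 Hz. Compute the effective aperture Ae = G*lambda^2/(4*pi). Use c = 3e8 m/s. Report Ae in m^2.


lambda = c / f = 3.0000e+08 / 3.2371e+09 = 0.09267554 m
G_linear = 10^(20.520/10) = 112.7197
Ae = G_linear * lambda^2 / (4*pi) = 112.7197 * 0.09267554^2 / (4*pi) = 0.07704 m^2

0.07704 m^2


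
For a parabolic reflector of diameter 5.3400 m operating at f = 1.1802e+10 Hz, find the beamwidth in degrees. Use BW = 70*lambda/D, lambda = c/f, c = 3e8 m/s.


lambda = c / f = 3.0000e+08 / 1.1802e+10 = 0.02541942 m
BW = 70 * 0.02541942 / 5.3400 = 0.3332 deg

0.3332 deg


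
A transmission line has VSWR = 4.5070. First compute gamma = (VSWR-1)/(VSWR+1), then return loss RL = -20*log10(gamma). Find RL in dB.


gamma = (4.5070 - 1) / (4.5070 + 1) = 0.6368259
RL = -20 * log10(0.6368259) = 3.920 dB

3.920 dB


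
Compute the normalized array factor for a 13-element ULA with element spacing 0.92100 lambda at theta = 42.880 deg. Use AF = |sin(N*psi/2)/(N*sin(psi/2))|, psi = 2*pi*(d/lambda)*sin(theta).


psi = 2*pi*0.92100*sin(42.880 deg) = 3.937725 rad
AF = |sin(13*3.937725/2) / (13*sin(3.937725/2))| = 0.03723

0.03723


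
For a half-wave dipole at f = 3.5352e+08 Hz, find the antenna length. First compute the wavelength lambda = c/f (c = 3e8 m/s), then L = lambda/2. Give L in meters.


lambda = c / f = 3.0000e+08 / 3.5352e+08 = 0.8486083 m
L = lambda / 2 = 0.8486083 / 2 = 0.4243 m

0.4243 m


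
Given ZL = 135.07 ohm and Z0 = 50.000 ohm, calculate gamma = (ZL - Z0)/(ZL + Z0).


gamma = (135.07 - 50.000) / (135.07 + 50.000) = 0.4597

0.4597


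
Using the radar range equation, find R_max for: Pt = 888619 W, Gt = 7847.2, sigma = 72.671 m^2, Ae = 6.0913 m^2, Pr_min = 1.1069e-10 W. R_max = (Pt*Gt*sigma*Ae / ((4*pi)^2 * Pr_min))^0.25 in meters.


R^4 = 888619*7847.2*72.671*6.0913 / ((4*pi)^2 * 1.1069e-10) = 1.765929e+20
R_max = 1.765929e+20^0.25 = 115277 m

115277 m


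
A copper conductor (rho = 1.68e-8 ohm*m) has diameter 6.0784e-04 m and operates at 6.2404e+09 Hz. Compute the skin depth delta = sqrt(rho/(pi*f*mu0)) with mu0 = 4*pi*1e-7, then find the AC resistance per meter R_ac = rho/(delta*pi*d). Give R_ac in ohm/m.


delta = sqrt(1.68e-8 / (pi * 6.2404e+09 * 4*pi*1e-7)) = 8.257880e-07 m
R_ac = 1.68e-8 / (8.257880e-07 * pi * 6.0784e-04) = 10.65 ohm/m

10.65 ohm/m


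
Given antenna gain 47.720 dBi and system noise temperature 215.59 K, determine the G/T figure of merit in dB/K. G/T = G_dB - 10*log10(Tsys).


G/T = 47.720 - 10*log10(215.59) = 47.720 - 23.33629 = 24.38 dB/K

24.38 dB/K


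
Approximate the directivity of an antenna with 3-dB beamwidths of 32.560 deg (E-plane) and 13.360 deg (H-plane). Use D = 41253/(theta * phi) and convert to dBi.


D_linear = 41253 / (32.560 * 13.360) = 94.83413
D_dBi = 10 * log10(94.83413) = 19.77 dBi

19.77 dBi


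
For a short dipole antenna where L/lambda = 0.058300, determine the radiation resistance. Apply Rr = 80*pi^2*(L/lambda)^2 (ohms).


Rr = 80 * pi^2 * (0.058300)^2 = 80 * 9.869604 * 3.398890e-03 = 2.684 ohm

2.684 ohm


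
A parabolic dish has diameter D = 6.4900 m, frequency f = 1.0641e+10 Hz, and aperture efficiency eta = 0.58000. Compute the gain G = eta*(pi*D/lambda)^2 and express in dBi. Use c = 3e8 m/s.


lambda = c / f = 3.0000e+08 / 1.0641e+10 = 0.02819284 m
G_linear = 0.58000 * (pi * 6.4900 / 0.02819284)^2 = 303346.8
G_dBi = 10 * log10(303346.8) = 54.82 dBi

54.82 dBi


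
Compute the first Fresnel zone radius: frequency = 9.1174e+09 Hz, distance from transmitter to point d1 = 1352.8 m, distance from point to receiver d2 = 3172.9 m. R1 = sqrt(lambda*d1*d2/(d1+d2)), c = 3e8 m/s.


lambda = c / f = 3.0000e+08 / 9.1174e+09 = 0.03290412 m
R1 = sqrt(0.03290412 * 1352.8 * 3172.9 / (1352.8 + 3172.9)) = 5.586 m

5.586 m


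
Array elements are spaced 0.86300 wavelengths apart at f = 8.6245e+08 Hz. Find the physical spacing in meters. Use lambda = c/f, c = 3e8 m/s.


lambda = c / f = 3.0000e+08 / 8.6245e+08 = 0.3478463 m
d = 0.86300 * 0.3478463 = 0.3002 m

0.3002 m


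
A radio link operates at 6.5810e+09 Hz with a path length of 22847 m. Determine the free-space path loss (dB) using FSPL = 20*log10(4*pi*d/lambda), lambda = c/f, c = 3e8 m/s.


lambda = c / f = 3.0000e+08 / 6.5810e+09 = 0.04558578 m
FSPL = 20 * log10(4*pi*22847/0.04558578) = 136.0 dB

136.0 dB


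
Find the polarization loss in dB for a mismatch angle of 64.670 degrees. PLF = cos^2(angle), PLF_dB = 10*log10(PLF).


PLF_linear = cos^2(64.670 deg) = 0.1830395
PLF_dB = 10 * log10(0.1830395) = -7.375 dB

-7.375 dB


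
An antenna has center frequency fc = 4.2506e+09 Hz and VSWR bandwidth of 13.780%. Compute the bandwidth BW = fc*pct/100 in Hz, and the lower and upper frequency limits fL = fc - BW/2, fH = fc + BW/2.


BW = 4.2506e+09 * 13.780/100 = 5.857327e+08 Hz
fL = 4.2506e+09 - 5.857327e+08/2 = 3.958e+09 Hz
fH = 4.2506e+09 + 5.857327e+08/2 = 4.543e+09 Hz

BW=5.857e+08 Hz, fL=3.958e+09 Hz, fH=4.543e+09 Hz


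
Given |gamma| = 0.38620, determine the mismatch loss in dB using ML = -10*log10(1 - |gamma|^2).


ML = -10 * log10(1 - 0.38620^2) = -10 * log10(0.85084956) = 0.7015 dB

0.7015 dB


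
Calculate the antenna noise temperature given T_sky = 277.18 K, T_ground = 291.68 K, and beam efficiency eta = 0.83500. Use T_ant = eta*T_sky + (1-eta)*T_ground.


T_ant = 0.83500 * 277.18 + (1 - 0.83500) * 291.68 = 279.6 K

279.6 K


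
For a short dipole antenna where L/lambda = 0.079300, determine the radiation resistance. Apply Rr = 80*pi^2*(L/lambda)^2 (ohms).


Rr = 80 * pi^2 * (0.079300)^2 = 80 * 9.869604 * 6.288490e-03 = 4.965 ohm

4.965 ohm


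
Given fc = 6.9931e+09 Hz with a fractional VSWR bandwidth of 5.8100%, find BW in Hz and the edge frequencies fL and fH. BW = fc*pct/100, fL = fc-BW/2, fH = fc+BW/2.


BW = 6.9931e+09 * 5.8100/100 = 4.062991e+08 Hz
fL = 6.9931e+09 - 4.062991e+08/2 = 6.790e+09 Hz
fH = 6.9931e+09 + 4.062991e+08/2 = 7.196e+09 Hz

BW=4.063e+08 Hz, fL=6.790e+09 Hz, fH=7.196e+09 Hz


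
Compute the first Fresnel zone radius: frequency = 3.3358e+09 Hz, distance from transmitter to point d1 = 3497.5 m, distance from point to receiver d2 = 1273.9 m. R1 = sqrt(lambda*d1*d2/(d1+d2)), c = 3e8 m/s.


lambda = c / f = 3.0000e+08 / 3.3358e+09 = 0.08993345 m
R1 = sqrt(0.08993345 * 3497.5 * 1273.9 / (3497.5 + 1273.9)) = 9.164 m

9.164 m


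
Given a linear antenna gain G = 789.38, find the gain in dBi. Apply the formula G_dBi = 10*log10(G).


G_dBi = 10 * log10(789.38) = 28.97 dBi

28.97 dBi


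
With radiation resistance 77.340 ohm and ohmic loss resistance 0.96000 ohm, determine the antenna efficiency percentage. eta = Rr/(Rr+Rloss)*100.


eta = 77.340 / (77.340 + 0.96000) * 100 = 98.77%

98.77%


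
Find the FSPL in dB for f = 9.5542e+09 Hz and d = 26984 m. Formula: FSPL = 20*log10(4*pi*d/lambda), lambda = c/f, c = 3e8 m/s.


lambda = c / f = 3.0000e+08 / 9.5542e+09 = 0.03139980 m
FSPL = 20 * log10(4*pi*26984/0.03139980) = 140.7 dB

140.7 dB


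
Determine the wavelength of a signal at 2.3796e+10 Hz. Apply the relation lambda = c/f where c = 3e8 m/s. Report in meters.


lambda = c / f = 3.0000e+08 / 2.3796e+10 = 0.01261 m

0.01261 m


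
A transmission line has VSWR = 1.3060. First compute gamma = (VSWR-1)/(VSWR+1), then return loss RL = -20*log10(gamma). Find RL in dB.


gamma = (1.3060 - 1) / (1.3060 + 1) = 0.1326973
RL = -20 * log10(0.1326973) = 17.54 dB

17.54 dB


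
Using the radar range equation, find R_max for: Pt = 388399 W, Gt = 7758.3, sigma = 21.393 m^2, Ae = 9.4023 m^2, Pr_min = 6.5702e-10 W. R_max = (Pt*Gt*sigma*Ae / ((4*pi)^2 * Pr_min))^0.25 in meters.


R^4 = 388399*7758.3*21.393*9.4023 / ((4*pi)^2 * 6.5702e-10) = 5.841874e+18
R_max = 5.841874e+18^0.25 = 49163 m

49163 m


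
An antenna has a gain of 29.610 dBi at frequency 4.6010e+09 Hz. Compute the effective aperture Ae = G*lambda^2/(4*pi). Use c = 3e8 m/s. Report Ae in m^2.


lambda = c / f = 3.0000e+08 / 4.6010e+09 = 0.06520322 m
G_linear = 10^(29.610/10) = 914.1132
Ae = G_linear * lambda^2 / (4*pi) = 914.1132 * 0.06520322^2 / (4*pi) = 0.3093 m^2

0.3093 m^2


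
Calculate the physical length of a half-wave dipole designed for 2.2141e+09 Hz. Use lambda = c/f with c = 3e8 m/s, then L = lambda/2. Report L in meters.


lambda = c / f = 3.0000e+08 / 2.2141e+09 = 0.1354952 m
L = lambda / 2 = 0.1354952 / 2 = 0.06775 m

0.06775 m


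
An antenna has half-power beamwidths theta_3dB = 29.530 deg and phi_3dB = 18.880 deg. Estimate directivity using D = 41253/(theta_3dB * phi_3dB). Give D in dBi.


D_linear = 41253 / (29.530 * 18.880) = 73.99291
D_dBi = 10 * log10(73.99291) = 18.69 dBi

18.69 dBi


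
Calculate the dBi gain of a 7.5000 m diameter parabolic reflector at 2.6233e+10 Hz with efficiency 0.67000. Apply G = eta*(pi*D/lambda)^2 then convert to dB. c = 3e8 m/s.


lambda = c / f = 3.0000e+08 / 2.6233e+10 = 0.01143598 m
G_linear = 0.67000 * (pi * 7.5000 / 0.01143598)^2 = 2.844136e+06
G_dBi = 10 * log10(2.844136e+06) = 64.54 dBi

64.54 dBi


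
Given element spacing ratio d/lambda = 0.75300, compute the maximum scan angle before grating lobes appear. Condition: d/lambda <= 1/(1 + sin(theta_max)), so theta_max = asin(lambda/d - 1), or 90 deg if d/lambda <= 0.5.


lambda/d - 1 = 1/0.75300 - 1 = 0.3280212
theta_max = asin(0.3280212) = 19.15 deg

19.15 deg


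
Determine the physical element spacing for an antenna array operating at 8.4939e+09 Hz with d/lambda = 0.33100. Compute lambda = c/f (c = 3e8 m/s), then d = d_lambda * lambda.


lambda = c / f = 3.0000e+08 / 8.4939e+09 = 0.03531946 m
d = 0.33100 * 0.03531946 = 0.01169 m

0.01169 m


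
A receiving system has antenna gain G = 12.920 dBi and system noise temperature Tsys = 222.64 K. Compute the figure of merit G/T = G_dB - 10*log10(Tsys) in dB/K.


G/T = 12.920 - 10*log10(222.64) = 12.920 - 23.47603 = -10.56 dB/K

-10.56 dB/K


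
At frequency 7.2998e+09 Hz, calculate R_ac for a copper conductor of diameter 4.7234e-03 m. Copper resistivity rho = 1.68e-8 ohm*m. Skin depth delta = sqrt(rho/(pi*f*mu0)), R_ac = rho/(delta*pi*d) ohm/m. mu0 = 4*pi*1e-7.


delta = sqrt(1.68e-8 / (pi * 7.2998e+09 * 4*pi*1e-7)) = 7.635180e-07 m
R_ac = 1.68e-8 / (7.635180e-07 * pi * 4.7234e-03) = 1.483 ohm/m

1.483 ohm/m


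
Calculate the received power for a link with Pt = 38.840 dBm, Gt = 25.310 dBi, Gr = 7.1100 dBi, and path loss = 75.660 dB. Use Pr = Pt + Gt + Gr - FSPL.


Pr = 38.840 + 25.310 + 7.1100 - 75.660 = -4.40 dBm

-4.40 dBm


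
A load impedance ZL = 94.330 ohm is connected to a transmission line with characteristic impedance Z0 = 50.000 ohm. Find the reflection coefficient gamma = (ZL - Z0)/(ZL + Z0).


gamma = (94.330 - 50.000) / (94.330 + 50.000) = 0.3071

0.3071


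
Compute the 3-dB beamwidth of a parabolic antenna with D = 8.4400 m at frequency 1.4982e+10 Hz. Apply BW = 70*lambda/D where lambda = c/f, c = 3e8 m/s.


lambda = c / f = 3.0000e+08 / 1.4982e+10 = 0.02002403 m
BW = 70 * 0.02002403 / 8.4400 = 0.1661 deg

0.1661 deg


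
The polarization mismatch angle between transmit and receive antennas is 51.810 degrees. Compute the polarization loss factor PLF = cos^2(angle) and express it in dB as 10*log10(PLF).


PLF_linear = cos^2(51.810 deg) = 0.3822593
PLF_dB = 10 * log10(0.3822593) = -4.176 dB

-4.176 dB


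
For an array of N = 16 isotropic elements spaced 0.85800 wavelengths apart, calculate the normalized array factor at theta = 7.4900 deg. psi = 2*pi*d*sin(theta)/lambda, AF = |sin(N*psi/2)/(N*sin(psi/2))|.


psi = 2*pi*0.85800*sin(7.4900 deg) = 0.7027303 rad
AF = |sin(16*0.7027303/2) / (16*sin(0.7027303/2))| = 0.1115

0.1115


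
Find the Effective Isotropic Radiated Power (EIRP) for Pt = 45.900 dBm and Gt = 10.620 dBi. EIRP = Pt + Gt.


EIRP = Pt + Gt = 45.900 + 10.620 = 56.52 dBm

56.52 dBm


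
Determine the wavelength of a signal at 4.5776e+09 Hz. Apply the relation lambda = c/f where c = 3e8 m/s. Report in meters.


lambda = c / f = 3.0000e+08 / 4.5776e+09 = 0.06554 m

0.06554 m


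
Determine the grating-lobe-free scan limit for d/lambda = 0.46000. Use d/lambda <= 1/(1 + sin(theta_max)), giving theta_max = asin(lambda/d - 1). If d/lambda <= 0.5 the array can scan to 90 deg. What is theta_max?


lambda/d - 1 = 1/0.46000 - 1 = 1.173913 >= 1
d/lambda <= 0.5, so the array can scan to endfire without grating lobes: theta_max = 90 deg

90 deg


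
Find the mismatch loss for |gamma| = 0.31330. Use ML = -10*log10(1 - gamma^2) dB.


ML = -10 * log10(1 - 0.31330^2) = -10 * log10(0.90184311) = 0.4487 dB

0.4487 dB


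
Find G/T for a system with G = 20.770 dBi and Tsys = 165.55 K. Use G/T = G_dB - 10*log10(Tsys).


G/T = 20.770 - 10*log10(165.55) = 20.770 - 22.18929 = -1.419 dB/K

-1.419 dB/K


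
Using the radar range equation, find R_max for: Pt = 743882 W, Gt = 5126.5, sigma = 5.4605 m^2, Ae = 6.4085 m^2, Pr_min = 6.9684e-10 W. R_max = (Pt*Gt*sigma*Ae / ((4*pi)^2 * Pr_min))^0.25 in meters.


R^4 = 743882*5126.5*5.4605*6.4085 / ((4*pi)^2 * 6.9684e-10) = 1.212721e+18
R_max = 1.212721e+18^0.25 = 33185 m

33185 m


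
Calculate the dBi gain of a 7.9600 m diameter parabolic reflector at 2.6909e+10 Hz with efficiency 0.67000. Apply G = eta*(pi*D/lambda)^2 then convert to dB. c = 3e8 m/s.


lambda = c / f = 3.0000e+08 / 2.6909e+10 = 0.01114869 m
G_linear = 0.67000 * (pi * 7.9600 / 0.01114869)^2 = 3.370955e+06
G_dBi = 10 * log10(3.370955e+06) = 65.28 dBi

65.28 dBi


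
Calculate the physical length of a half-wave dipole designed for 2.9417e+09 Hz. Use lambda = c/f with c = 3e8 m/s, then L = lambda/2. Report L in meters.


lambda = c / f = 3.0000e+08 / 2.9417e+09 = 0.1019818 m
L = lambda / 2 = 0.1019818 / 2 = 0.05099 m

0.05099 m


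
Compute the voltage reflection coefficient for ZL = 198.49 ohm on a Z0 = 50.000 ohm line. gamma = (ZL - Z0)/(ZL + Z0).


gamma = (198.49 - 50.000) / (198.49 + 50.000) = 0.5976

0.5976


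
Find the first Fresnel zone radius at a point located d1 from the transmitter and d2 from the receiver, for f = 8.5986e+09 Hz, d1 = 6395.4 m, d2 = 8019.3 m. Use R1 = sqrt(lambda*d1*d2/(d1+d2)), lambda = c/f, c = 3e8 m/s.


lambda = c / f = 3.0000e+08 / 8.5986e+09 = 0.03488940 m
R1 = sqrt(0.03488940 * 6395.4 * 8019.3 / (6395.4 + 8019.3)) = 11.14 m

11.14 m


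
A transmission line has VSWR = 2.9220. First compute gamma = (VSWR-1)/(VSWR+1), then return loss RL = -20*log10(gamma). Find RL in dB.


gamma = (2.9220 - 1) / (2.9220 + 1) = 0.4900561
RL = -20 * log10(0.4900561) = 6.195 dB

6.195 dB


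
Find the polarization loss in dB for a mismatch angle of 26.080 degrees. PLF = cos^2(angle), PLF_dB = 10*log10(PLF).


PLF_linear = cos^2(26.080 deg) = 0.8067293
PLF_dB = 10 * log10(0.8067293) = -0.9327 dB

-0.9327 dB


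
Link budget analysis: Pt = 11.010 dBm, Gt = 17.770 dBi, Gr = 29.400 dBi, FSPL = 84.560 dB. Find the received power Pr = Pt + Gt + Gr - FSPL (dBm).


Pr = 11.010 + 17.770 + 29.400 - 84.560 = -26.38 dBm

-26.38 dBm


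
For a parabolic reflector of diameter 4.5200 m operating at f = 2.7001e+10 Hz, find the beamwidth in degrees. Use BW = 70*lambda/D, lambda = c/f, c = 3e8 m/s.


lambda = c / f = 3.0000e+08 / 2.7001e+10 = 0.01111070 m
BW = 70 * 0.01111070 / 4.5200 = 0.1721 deg

0.1721 deg


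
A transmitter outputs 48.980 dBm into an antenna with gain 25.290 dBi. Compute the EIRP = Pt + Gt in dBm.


EIRP = Pt + Gt = 48.980 + 25.290 = 74.27 dBm

74.27 dBm


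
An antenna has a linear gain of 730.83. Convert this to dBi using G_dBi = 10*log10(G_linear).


G_dBi = 10 * log10(730.83) = 28.64 dBi

28.64 dBi


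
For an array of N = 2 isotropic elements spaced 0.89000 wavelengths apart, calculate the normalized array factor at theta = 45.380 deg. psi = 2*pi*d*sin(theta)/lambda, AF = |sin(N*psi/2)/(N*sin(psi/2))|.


psi = 2*pi*0.89000*sin(45.380 deg) = 3.980304 rad
AF = |sin(2*3.980304/2) / (2*sin(3.980304/2))| = 0.4072

0.4072


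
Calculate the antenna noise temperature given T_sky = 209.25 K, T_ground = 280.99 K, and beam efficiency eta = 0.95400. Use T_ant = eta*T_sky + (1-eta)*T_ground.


T_ant = 0.95400 * 209.25 + (1 - 0.95400) * 280.99 = 212.6 K

212.6 K


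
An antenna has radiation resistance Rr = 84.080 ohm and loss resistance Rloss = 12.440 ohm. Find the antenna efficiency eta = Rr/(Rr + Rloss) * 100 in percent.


eta = 84.080 / (84.080 + 12.440) * 100 = 87.11%

87.11%


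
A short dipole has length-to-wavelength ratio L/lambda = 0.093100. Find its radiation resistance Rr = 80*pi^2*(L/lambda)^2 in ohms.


Rr = 80 * pi^2 * (0.093100)^2 = 80 * 9.869604 * 8.667610e-03 = 6.844 ohm

6.844 ohm


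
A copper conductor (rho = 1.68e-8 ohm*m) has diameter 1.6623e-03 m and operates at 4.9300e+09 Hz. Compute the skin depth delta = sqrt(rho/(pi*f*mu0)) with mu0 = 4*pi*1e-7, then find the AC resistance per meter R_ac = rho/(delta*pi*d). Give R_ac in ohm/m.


delta = sqrt(1.68e-8 / (pi * 4.9300e+09 * 4*pi*1e-7)) = 9.290762e-07 m
R_ac = 1.68e-8 / (9.290762e-07 * pi * 1.6623e-03) = 3.463 ohm/m

3.463 ohm/m


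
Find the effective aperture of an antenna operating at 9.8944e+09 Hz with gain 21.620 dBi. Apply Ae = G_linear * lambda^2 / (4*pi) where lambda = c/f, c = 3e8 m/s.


lambda = c / f = 3.0000e+08 / 9.8944e+09 = 0.03032018 m
G_linear = 10^(21.620/10) = 145.2112
Ae = G_linear * lambda^2 / (4*pi) = 145.2112 * 0.03032018^2 / (4*pi) = 0.01062 m^2

0.01062 m^2


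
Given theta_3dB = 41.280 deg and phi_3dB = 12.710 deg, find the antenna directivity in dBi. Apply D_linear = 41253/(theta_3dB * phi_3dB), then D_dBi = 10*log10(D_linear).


D_linear = 41253 / (41.280 * 12.710) = 78.62675
D_dBi = 10 * log10(78.62675) = 18.96 dBi

18.96 dBi


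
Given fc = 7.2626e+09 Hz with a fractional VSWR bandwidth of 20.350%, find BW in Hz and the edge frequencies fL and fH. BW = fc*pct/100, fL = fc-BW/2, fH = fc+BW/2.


BW = 7.2626e+09 * 20.350/100 = 1.477939e+09 Hz
fL = 7.2626e+09 - 1.477939e+09/2 = 6.524e+09 Hz
fH = 7.2626e+09 + 1.477939e+09/2 = 8.002e+09 Hz

BW=1.478e+09 Hz, fL=6.524e+09 Hz, fH=8.002e+09 Hz


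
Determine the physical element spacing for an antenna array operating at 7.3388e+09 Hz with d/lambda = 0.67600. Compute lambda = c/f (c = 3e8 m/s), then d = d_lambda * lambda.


lambda = c / f = 3.0000e+08 / 7.3388e+09 = 0.04087862 m
d = 0.67600 * 0.04087862 = 0.02763 m

0.02763 m


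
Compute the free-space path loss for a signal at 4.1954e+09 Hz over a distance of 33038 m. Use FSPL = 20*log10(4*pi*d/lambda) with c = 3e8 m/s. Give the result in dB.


lambda = c / f = 3.0000e+08 / 4.1954e+09 = 0.07150689 m
FSPL = 20 * log10(4*pi*33038/0.07150689) = 135.3 dB

135.3 dB


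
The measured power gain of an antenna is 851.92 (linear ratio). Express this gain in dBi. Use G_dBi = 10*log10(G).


G_dBi = 10 * log10(851.92) = 29.30 dBi

29.30 dBi


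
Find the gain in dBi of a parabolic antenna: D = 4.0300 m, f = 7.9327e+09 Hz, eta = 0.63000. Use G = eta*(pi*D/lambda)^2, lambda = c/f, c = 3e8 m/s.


lambda = c / f = 3.0000e+08 / 7.9327e+09 = 0.03781815 m
G_linear = 0.63000 * (pi * 4.0300 / 0.03781815)^2 = 70607.34
G_dBi = 10 * log10(70607.34) = 48.49 dBi

48.49 dBi


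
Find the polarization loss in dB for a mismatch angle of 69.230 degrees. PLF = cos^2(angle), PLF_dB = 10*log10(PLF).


PLF_linear = cos^2(69.230 deg) = 0.1257535
PLF_dB = 10 * log10(0.1257535) = -9.005 dB

-9.005 dB


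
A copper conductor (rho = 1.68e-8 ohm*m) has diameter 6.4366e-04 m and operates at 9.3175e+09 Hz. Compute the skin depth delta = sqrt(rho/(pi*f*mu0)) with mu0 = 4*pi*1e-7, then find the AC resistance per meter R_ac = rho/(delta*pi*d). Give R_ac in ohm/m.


delta = sqrt(1.68e-8 / (pi * 9.3175e+09 * 4*pi*1e-7)) = 6.758107e-07 m
R_ac = 1.68e-8 / (6.758107e-07 * pi * 6.4366e-04) = 12.29 ohm/m

12.29 ohm/m


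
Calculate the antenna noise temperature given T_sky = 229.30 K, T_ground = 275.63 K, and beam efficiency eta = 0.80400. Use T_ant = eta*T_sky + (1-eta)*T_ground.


T_ant = 0.80400 * 229.30 + (1 - 0.80400) * 275.63 = 238.4 K

238.4 K


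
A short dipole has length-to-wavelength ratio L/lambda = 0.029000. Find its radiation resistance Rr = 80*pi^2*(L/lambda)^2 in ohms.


Rr = 80 * pi^2 * (0.029000)^2 = 80 * 9.869604 * 8.410000e-04 = 0.6640 ohm

0.6640 ohm


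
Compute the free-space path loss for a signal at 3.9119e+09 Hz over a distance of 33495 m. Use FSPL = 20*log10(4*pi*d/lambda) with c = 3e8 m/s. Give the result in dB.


lambda = c / f = 3.0000e+08 / 3.9119e+09 = 0.07668908 m
FSPL = 20 * log10(4*pi*33495/0.07668908) = 134.8 dB

134.8 dB


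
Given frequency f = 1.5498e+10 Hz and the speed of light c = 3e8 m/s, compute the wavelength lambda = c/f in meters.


lambda = c / f = 3.0000e+08 / 1.5498e+10 = 0.01936 m

0.01936 m


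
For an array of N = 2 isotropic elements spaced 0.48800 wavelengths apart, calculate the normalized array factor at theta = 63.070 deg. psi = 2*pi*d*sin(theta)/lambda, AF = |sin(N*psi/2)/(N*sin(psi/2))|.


psi = 2*pi*0.48800*sin(63.070 deg) = 2.733698 rad
AF = |sin(2*2.733698/2) / (2*sin(2.733698/2))| = 0.2025

0.2025


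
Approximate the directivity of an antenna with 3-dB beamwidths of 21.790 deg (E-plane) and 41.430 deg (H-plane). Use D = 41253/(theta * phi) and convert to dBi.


D_linear = 41253 / (21.790 * 41.430) = 45.69655
D_dBi = 10 * log10(45.69655) = 16.60 dBi

16.60 dBi


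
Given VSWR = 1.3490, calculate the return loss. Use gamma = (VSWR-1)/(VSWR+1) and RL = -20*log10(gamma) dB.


gamma = (1.3490 - 1) / (1.3490 + 1) = 0.1485739
RL = -20 * log10(0.1485739) = 16.56 dB

16.56 dB


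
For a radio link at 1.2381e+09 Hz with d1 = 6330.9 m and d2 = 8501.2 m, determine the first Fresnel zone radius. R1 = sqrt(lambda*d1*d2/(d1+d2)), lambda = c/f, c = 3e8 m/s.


lambda = c / f = 3.0000e+08 / 1.2381e+09 = 0.2423068 m
R1 = sqrt(0.2423068 * 6330.9 * 8501.2 / (6330.9 + 8501.2)) = 29.65 m

29.65 m


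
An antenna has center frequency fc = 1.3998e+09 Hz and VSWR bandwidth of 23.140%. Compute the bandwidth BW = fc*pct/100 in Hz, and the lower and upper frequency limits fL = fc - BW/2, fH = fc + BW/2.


BW = 1.3998e+09 * 23.140/100 = 3.239137e+08 Hz
fL = 1.3998e+09 - 3.239137e+08/2 = 1.238e+09 Hz
fH = 1.3998e+09 + 3.239137e+08/2 = 1.562e+09 Hz

BW=3.239e+08 Hz, fL=1.238e+09 Hz, fH=1.562e+09 Hz


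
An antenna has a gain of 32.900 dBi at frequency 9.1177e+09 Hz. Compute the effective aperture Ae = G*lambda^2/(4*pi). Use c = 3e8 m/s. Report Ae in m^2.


lambda = c / f = 3.0000e+08 / 9.1177e+09 = 0.03290303 m
G_linear = 10^(32.900/10) = 1949.845
Ae = G_linear * lambda^2 / (4*pi) = 1949.845 * 0.03290303^2 / (4*pi) = 0.1680 m^2

0.1680 m^2


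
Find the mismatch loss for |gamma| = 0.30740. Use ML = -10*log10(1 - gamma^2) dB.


ML = -10 * log10(1 - 0.30740^2) = -10 * log10(0.90550524) = 0.4311 dB

0.4311 dB


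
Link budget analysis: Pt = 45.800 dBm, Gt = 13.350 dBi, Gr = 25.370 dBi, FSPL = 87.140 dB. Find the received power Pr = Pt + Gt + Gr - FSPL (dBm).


Pr = 45.800 + 13.350 + 25.370 - 87.140 = -2.62 dBm

-2.62 dBm


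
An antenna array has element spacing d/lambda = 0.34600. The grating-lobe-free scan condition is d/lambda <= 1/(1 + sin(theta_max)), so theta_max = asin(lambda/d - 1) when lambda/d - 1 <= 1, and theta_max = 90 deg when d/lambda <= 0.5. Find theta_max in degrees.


lambda/d - 1 = 1/0.34600 - 1 = 1.890173 >= 1
d/lambda <= 0.5, so the array can scan to endfire without grating lobes: theta_max = 90 deg

90 deg


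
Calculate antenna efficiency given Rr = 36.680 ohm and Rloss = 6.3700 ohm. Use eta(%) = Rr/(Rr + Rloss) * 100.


eta = 36.680 / (36.680 + 6.3700) * 100 = 85.20%

85.20%


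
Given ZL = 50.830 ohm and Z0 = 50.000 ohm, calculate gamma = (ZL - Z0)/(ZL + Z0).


gamma = (50.830 - 50.000) / (50.830 + 50.000) = 8.232e-03

8.232e-03


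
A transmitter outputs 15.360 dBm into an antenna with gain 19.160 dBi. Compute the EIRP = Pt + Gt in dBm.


EIRP = Pt + Gt = 15.360 + 19.160 = 34.52 dBm

34.52 dBm


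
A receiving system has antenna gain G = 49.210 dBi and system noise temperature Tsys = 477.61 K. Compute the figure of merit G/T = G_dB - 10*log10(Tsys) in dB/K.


G/T = 49.210 - 10*log10(477.61) = 49.210 - 26.79073 = 22.42 dB/K

22.42 dB/K


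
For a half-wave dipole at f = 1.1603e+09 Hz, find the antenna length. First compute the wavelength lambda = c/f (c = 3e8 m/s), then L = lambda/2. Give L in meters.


lambda = c / f = 3.0000e+08 / 1.1603e+09 = 0.2585538 m
L = lambda / 2 = 0.2585538 / 2 = 0.1293 m

0.1293 m


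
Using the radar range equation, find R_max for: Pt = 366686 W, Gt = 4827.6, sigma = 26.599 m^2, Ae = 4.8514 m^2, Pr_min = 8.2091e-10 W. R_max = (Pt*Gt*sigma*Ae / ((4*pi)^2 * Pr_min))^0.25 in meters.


R^4 = 366686*4827.6*26.599*4.8514 / ((4*pi)^2 * 8.2091e-10) = 1.762149e+18
R_max = 1.762149e+18^0.25 = 36434 m

36434 m


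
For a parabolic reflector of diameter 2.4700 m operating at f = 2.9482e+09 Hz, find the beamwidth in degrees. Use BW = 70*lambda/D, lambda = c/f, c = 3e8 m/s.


lambda = c / f = 3.0000e+08 / 2.9482e+09 = 0.1017570 m
BW = 70 * 0.1017570 / 2.4700 = 2.884 deg

2.884 deg


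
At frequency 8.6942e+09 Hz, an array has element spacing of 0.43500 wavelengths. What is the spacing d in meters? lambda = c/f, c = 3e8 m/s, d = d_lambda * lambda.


lambda = c / f = 3.0000e+08 / 8.6942e+09 = 0.03450576 m
d = 0.43500 * 0.03450576 = 0.01501 m

0.01501 m


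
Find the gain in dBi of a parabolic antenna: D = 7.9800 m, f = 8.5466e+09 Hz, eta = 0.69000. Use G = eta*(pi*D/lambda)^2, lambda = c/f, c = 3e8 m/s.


lambda = c / f = 3.0000e+08 / 8.5466e+09 = 0.03510168 m
G_linear = 0.69000 * (pi * 7.9800 / 0.03510168)^2 = 351964.5
G_dBi = 10 * log10(351964.5) = 55.46 dBi

55.46 dBi


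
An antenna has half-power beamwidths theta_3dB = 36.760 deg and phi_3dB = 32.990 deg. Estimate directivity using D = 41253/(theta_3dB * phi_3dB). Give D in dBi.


D_linear = 41253 / (36.760 * 32.990) = 34.01713
D_dBi = 10 * log10(34.01713) = 15.32 dBi

15.32 dBi


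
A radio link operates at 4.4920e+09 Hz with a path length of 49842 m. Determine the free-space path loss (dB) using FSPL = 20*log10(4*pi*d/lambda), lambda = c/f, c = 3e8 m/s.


lambda = c / f = 3.0000e+08 / 4.4920e+09 = 0.06678540 m
FSPL = 20 * log10(4*pi*49842/0.06678540) = 139.4 dB

139.4 dB


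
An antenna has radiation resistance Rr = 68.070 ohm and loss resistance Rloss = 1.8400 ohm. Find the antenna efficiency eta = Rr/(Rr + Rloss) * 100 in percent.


eta = 68.070 / (68.070 + 1.8400) * 100 = 97.37%

97.37%


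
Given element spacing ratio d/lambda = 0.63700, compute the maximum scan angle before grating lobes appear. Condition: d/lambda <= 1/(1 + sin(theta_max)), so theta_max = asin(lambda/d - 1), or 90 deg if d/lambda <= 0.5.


lambda/d - 1 = 1/0.63700 - 1 = 0.5698587
theta_max = asin(0.5698587) = 34.74 deg

34.74 deg


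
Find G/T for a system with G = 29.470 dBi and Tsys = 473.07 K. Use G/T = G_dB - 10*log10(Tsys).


G/T = 29.470 - 10*log10(473.07) = 29.470 - 26.74925 = 2.721 dB/K

2.721 dB/K


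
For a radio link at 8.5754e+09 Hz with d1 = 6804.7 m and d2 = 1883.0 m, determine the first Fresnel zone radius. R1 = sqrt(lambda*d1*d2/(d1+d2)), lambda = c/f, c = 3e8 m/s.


lambda = c / f = 3.0000e+08 / 8.5754e+09 = 0.03498379 m
R1 = sqrt(0.03498379 * 6804.7 * 1883.0 / (6804.7 + 1883.0)) = 7.183 m

7.183 m


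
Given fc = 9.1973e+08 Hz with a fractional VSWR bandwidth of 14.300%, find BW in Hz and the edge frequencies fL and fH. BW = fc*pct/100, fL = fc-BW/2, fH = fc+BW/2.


BW = 9.1973e+08 * 14.300/100 = 1.315214e+08 Hz
fL = 9.1973e+08 - 1.315214e+08/2 = 8.540e+08 Hz
fH = 9.1973e+08 + 1.315214e+08/2 = 9.855e+08 Hz

BW=1.315e+08 Hz, fL=8.540e+08 Hz, fH=9.855e+08 Hz


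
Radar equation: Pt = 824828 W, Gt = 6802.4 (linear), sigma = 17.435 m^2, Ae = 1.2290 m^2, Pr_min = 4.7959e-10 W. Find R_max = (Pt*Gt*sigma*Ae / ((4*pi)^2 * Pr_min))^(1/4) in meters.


R^4 = 824828*6802.4*17.435*1.2290 / ((4*pi)^2 * 4.7959e-10) = 1.587485e+18
R_max = 1.587485e+18^0.25 = 35496 m

35496 m


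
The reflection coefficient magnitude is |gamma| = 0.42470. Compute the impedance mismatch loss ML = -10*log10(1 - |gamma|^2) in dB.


ML = -10 * log10(1 - 0.42470^2) = -10 * log10(0.81962991) = 0.8638 dB

0.8638 dB


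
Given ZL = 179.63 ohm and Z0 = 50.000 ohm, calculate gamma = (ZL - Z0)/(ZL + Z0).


gamma = (179.63 - 50.000) / (179.63 + 50.000) = 0.5645

0.5645


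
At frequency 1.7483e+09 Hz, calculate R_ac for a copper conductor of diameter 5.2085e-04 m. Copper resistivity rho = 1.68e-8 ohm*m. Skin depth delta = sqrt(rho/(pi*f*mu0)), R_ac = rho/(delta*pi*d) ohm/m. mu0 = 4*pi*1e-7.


delta = sqrt(1.68e-8 / (pi * 1.7483e+09 * 4*pi*1e-7)) = 1.560152e-06 m
R_ac = 1.68e-8 / (1.560152e-06 * pi * 5.2085e-04) = 6.581 ohm/m

6.581 ohm/m


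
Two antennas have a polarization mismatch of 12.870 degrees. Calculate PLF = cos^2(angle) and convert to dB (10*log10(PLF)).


PLF_linear = cos^2(12.870 deg) = 0.9503870
PLF_dB = 10 * log10(0.9503870) = -0.2210 dB

-0.2210 dB


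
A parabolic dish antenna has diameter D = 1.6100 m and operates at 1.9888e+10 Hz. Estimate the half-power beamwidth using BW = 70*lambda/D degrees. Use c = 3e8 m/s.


lambda = c / f = 3.0000e+08 / 1.9888e+10 = 0.01508447 m
BW = 70 * 0.01508447 / 1.6100 = 0.6558 deg

0.6558 deg


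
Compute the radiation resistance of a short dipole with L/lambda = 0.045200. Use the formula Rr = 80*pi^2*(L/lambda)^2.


Rr = 80 * pi^2 * (0.045200)^2 = 80 * 9.869604 * 2.043040e-03 = 1.613 ohm

1.613 ohm


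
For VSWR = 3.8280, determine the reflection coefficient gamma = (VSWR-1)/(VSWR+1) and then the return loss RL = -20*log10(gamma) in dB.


gamma = (3.8280 - 1) / (3.8280 + 1) = 0.5857498
RL = -20 * log10(0.5857498) = 4.646 dB

4.646 dB


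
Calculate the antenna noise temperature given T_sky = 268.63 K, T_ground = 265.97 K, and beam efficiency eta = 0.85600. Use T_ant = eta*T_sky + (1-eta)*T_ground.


T_ant = 0.85600 * 268.63 + (1 - 0.85600) * 265.97 = 268.2 K

268.2 K


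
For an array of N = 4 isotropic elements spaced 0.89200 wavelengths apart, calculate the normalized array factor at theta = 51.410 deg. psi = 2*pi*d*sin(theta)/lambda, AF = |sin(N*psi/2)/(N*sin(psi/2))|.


psi = 2*pi*0.89200*sin(51.410 deg) = 4.380721 rad
AF = |sin(4*4.380721/2) / (4*sin(4.380721/2))| = 0.1891

0.1891


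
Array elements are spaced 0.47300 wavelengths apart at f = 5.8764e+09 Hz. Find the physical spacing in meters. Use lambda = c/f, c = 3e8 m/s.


lambda = c / f = 3.0000e+08 / 5.8764e+09 = 0.05105166 m
d = 0.47300 * 0.05105166 = 0.02415 m

0.02415 m


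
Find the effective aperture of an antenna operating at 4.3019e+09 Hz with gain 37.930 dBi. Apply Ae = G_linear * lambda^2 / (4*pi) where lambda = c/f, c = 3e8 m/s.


lambda = c / f = 3.0000e+08 / 4.3019e+09 = 0.06973663 m
G_linear = 10^(37.930/10) = 6208.690
Ae = G_linear * lambda^2 / (4*pi) = 6208.690 * 0.06973663^2 / (4*pi) = 2.403 m^2

2.403 m^2


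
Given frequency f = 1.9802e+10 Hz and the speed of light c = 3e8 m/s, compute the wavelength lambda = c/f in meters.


lambda = c / f = 3.0000e+08 / 1.9802e+10 = 0.01515 m

0.01515 m


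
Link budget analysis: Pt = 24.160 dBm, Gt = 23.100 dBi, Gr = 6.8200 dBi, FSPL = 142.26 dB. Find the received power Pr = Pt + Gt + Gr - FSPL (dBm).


Pr = 24.160 + 23.100 + 6.8200 - 142.26 = -88.18 dBm

-88.18 dBm


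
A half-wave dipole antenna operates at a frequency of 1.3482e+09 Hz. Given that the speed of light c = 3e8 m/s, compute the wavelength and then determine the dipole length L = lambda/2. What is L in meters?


lambda = c / f = 3.0000e+08 / 1.3482e+09 = 0.2225189 m
L = lambda / 2 = 0.2225189 / 2 = 0.1113 m

0.1113 m


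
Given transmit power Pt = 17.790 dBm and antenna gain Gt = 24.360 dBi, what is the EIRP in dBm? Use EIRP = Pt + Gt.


EIRP = Pt + Gt = 17.790 + 24.360 = 42.15 dBm

42.15 dBm


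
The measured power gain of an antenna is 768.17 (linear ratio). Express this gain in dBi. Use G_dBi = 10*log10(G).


G_dBi = 10 * log10(768.17) = 28.85 dBi

28.85 dBi


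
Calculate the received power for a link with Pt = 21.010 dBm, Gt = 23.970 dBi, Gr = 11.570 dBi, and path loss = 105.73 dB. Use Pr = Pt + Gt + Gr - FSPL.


Pr = 21.010 + 23.970 + 11.570 - 105.73 = -49.18 dBm

-49.18 dBm


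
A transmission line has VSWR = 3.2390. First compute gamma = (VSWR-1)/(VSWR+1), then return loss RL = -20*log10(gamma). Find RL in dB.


gamma = (3.2390 - 1) / (3.2390 + 1) = 0.5281906
RL = -20 * log10(0.5281906) = 5.544 dB

5.544 dB


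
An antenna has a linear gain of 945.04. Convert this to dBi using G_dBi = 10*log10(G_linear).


G_dBi = 10 * log10(945.04) = 29.75 dBi

29.75 dBi


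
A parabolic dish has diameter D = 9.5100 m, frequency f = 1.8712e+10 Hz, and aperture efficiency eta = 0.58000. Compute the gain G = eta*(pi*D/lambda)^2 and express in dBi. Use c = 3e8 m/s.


lambda = c / f = 3.0000e+08 / 1.8712e+10 = 0.01603249 m
G_linear = 0.58000 * (pi * 9.5100 / 0.01603249)^2 = 2.014127e+06
G_dBi = 10 * log10(2.014127e+06) = 63.04 dBi

63.04 dBi


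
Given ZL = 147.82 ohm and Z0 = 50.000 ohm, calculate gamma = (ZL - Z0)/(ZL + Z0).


gamma = (147.82 - 50.000) / (147.82 + 50.000) = 0.4945

0.4945


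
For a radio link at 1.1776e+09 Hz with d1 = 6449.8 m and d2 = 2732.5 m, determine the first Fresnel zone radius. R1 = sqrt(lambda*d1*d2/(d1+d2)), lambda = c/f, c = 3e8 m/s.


lambda = c / f = 3.0000e+08 / 1.1776e+09 = 0.2547554 m
R1 = sqrt(0.2547554 * 6449.8 * 2732.5 / (6449.8 + 2732.5)) = 22.11 m

22.11 m


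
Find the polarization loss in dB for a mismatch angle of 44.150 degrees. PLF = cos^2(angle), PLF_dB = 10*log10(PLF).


PLF_linear = cos^2(44.150 deg) = 0.5148331
PLF_dB = 10 * log10(0.5148331) = -2.883 dB

-2.883 dB


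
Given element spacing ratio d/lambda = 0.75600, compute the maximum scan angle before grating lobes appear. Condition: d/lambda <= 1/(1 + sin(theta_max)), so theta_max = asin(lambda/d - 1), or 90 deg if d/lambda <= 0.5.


lambda/d - 1 = 1/0.75600 - 1 = 0.3227513
theta_max = asin(0.3227513) = 18.83 deg

18.83 deg


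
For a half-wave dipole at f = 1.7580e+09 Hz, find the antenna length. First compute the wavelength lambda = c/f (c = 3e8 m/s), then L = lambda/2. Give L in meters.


lambda = c / f = 3.0000e+08 / 1.7580e+09 = 0.1706485 m
L = lambda / 2 = 0.1706485 / 2 = 0.08532 m

0.08532 m


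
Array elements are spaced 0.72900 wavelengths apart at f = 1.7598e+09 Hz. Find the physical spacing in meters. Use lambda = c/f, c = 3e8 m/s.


lambda = c / f = 3.0000e+08 / 1.7598e+09 = 0.1704739 m
d = 0.72900 * 0.1704739 = 0.1243 m

0.1243 m


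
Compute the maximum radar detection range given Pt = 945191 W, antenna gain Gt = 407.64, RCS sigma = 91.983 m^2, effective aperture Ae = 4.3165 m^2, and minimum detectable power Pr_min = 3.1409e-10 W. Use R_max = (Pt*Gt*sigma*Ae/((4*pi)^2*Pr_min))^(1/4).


R^4 = 945191*407.64*91.983*4.3165 / ((4*pi)^2 * 3.1409e-10) = 3.084337e+18
R_max = 3.084337e+18^0.25 = 41907 m

41907 m


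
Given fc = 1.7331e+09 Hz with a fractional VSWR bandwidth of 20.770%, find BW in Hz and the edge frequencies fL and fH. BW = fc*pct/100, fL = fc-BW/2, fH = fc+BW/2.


BW = 1.7331e+09 * 20.770/100 = 3.599649e+08 Hz
fL = 1.7331e+09 - 3.599649e+08/2 = 1.553e+09 Hz
fH = 1.7331e+09 + 3.599649e+08/2 = 1.913e+09 Hz

BW=3.600e+08 Hz, fL=1.553e+09 Hz, fH=1.913e+09 Hz


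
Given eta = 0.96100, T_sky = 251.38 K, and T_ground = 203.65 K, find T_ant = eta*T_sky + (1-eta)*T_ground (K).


T_ant = 0.96100 * 251.38 + (1 - 0.96100) * 203.65 = 249.5 K

249.5 K


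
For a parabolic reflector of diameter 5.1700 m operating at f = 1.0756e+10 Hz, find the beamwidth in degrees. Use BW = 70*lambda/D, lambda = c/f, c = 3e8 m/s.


lambda = c / f = 3.0000e+08 / 1.0756e+10 = 0.02789141 m
BW = 70 * 0.02789141 / 5.1700 = 0.3776 deg

0.3776 deg
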